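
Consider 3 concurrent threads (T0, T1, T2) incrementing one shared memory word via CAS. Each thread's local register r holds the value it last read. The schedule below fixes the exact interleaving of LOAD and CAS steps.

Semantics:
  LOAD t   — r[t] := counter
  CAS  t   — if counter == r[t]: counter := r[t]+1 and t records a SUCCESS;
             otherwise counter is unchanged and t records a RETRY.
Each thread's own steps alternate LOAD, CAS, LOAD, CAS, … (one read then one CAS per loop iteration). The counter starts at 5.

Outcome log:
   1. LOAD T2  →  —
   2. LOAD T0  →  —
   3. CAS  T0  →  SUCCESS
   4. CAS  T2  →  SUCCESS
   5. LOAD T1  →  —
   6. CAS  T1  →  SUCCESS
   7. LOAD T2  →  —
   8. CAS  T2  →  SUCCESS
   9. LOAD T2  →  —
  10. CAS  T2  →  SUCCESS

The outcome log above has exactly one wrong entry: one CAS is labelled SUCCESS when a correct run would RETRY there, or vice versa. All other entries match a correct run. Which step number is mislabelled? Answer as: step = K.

step = 4

Reference trace:
#1 T2 reads 5
#2 T0 reads 5
#3 T0 CAS(5→6) writes; counter now 6
#4 T2 CAS(5→6) fails; counter now 6
#5 T1 reads 6
#6 T1 CAS(6→7) writes; counter now 7
#7 T2 reads 7
#8 T2 CAS(7→8) writes; counter now 8
#9 T2 reads 8
#10 T2 CAS(8→9) writes; counter now 9
Flip is step 4.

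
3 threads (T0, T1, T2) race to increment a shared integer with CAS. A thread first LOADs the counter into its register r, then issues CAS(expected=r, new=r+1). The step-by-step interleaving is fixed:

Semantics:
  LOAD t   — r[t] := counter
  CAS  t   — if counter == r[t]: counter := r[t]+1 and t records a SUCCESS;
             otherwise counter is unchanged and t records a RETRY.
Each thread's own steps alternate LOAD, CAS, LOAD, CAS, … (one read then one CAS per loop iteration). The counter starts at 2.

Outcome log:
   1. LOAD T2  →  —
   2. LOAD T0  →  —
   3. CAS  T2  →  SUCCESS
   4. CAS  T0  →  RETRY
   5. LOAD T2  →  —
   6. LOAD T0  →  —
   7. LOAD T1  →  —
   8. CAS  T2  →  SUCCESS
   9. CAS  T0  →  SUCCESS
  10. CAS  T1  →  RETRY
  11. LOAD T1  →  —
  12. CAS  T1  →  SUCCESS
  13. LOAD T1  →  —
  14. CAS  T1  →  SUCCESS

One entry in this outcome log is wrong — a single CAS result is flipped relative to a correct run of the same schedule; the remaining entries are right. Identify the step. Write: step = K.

Reference trace:
T2 LOAD — after: cnt=2, r=2 — load
T0 LOAD — after: cnt=2, r=2 — load
T2 CAS — after: cnt=3, r=2 — ok
T0 CAS — after: cnt=3, r=2 — retry
T2 LOAD — after: cnt=3, r=3 — load
T0 LOAD — after: cnt=3, r=3 — load
T1 LOAD — after: cnt=3, r=3 — load
T2 CAS — after: cnt=4, r=3 — ok
T0 CAS — after: cnt=4, r=3 — retry
T1 CAS — after: cnt=4, r=3 — retry
T1 LOAD — after: cnt=4, r=4 — load
T1 CAS — after: cnt=5, r=4 — ok
T1 LOAD — after: cnt=5, r=5 — load
T1 CAS — after: cnt=6, r=5 — ok
Mismatch at 9.

step = 9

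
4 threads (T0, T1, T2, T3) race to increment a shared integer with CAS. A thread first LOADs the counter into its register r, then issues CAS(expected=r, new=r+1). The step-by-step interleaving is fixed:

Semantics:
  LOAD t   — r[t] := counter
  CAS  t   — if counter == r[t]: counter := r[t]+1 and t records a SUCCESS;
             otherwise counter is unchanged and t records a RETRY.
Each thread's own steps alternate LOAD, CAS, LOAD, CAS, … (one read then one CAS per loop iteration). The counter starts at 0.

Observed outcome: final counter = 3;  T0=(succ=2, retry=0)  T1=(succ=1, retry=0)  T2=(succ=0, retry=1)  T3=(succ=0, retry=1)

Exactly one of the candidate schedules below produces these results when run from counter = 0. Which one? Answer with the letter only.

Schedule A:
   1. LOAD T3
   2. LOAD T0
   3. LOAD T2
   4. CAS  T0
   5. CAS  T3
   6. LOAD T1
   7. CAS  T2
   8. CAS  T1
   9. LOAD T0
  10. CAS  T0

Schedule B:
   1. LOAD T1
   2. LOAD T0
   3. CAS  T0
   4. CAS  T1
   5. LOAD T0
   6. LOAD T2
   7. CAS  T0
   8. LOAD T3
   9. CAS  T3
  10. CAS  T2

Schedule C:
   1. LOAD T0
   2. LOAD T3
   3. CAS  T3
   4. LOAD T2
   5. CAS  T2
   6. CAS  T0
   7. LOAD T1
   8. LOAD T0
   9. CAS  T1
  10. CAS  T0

Simulating candidate A:
1. LOAD T3 → mem=0 r[T3]=0 [LOAD]
2. LOAD T0 → mem=0 r[T0]=0 [LOAD]
3. LOAD T2 → mem=0 r[T2]=0 [LOAD]
4. CAS T0 → mem=1 r[T0]=0 [OK]
5. CAS T3 → mem=1 r[T3]=0 [RETRY]
6. LOAD T1 → mem=1 r[T1]=1 [LOAD]
7. CAS T2 → mem=1 r[T2]=0 [RETRY]
8. CAS T1 → mem=2 r[T1]=1 [OK]
9. LOAD T0 → mem=2 r[T0]=2 [LOAD]
10. CAS T0 → mem=3 r[T0]=2 [OK]

A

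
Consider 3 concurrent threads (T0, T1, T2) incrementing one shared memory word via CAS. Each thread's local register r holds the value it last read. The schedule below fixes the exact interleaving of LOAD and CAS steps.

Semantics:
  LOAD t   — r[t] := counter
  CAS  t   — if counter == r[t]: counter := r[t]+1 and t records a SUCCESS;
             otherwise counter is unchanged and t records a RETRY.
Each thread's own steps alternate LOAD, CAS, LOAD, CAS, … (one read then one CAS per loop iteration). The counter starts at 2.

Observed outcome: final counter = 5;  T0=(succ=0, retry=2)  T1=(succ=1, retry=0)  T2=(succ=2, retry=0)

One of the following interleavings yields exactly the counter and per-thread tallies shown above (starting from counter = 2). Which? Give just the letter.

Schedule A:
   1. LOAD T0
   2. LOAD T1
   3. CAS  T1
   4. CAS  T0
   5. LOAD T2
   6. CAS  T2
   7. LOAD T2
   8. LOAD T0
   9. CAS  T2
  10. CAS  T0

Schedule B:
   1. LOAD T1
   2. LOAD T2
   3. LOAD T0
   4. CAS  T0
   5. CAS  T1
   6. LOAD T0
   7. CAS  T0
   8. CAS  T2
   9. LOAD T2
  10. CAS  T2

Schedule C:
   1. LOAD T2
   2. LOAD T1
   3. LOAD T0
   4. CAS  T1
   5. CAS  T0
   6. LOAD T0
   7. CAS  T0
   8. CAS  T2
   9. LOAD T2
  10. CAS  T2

Tracing schedule A:
[1] T0.load  rd  (counter 2, T0.r 2)
[2] T1.load  rd  (counter 2, T1.r 2)
[3] T1.cas  hit  (counter 3, T1.r 2)
[4] T0.cas  miss  (counter 3, T0.r 2)
[5] T2.load  rd  (counter 3, T2.r 3)
[6] T2.cas  hit  (counter 4, T2.r 3)
[7] T2.load  rd  (counter 4, T2.r 4)
[8] T0.load  rd  (counter 4, T0.r 4)
[9] T2.cas  hit  (counter 5, T2.r 4)
[10] T0.cas  miss  (counter 5, T0.r 4)

A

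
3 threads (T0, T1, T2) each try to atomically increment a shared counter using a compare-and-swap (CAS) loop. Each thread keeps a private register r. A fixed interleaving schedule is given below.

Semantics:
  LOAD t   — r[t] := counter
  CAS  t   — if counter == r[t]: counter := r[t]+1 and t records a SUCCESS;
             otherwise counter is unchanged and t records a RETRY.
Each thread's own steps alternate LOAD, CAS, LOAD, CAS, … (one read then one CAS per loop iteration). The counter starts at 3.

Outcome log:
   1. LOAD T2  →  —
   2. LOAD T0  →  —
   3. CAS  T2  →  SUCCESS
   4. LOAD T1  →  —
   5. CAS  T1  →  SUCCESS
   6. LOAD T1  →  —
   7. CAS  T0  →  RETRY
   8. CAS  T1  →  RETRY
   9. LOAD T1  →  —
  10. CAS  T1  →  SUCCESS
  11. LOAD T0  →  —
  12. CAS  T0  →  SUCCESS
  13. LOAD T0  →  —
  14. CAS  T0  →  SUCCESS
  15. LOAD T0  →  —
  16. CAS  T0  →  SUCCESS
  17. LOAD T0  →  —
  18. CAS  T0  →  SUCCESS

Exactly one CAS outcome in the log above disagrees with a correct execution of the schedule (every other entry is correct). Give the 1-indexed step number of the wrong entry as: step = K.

Reference trace:
T2 LOAD — after: cnt=3, r=3 — load
T0 LOAD — after: cnt=3, r=3 — load
T2 CAS — after: cnt=4, r=3 — ok
T1 LOAD — after: cnt=4, r=4 — load
T1 CAS — after: cnt=5, r=4 — ok
T1 LOAD — after: cnt=5, r=5 — load
T0 CAS — after: cnt=5, r=3 — retry
T1 CAS — after: cnt=6, r=5 — ok
T1 LOAD — after: cnt=6, r=6 — load
T1 CAS — after: cnt=7, r=6 — ok
T0 LOAD — after: cnt=7, r=7 — load
T0 CAS — after: cnt=8, r=7 — ok
T0 LOAD — after: cnt=8, r=8 — load
T0 CAS — after: cnt=9, r=8 — ok
T0 LOAD — after: cnt=9, r=9 — load
T0 CAS — after: cnt=10, r=9 — ok
T0 LOAD — after: cnt=10, r=10 — load
T0 CAS — after: cnt=11, r=10 — ok
Log disagrees first at step 8.

step = 8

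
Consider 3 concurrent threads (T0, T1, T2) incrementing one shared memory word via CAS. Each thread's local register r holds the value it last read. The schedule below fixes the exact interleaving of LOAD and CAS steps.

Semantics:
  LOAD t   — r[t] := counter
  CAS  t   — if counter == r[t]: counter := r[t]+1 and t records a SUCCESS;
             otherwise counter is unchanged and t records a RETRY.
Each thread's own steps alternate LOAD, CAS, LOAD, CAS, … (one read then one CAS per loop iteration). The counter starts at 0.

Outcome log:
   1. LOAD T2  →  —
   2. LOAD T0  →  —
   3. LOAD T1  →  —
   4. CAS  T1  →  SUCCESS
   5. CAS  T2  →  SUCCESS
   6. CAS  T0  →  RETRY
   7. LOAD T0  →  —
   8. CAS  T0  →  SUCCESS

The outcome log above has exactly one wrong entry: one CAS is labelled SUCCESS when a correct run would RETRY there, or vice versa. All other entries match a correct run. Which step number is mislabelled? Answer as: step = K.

Correct run:
[1] T2.load  rd  (counter 0, T2.r 0)
[2] T0.load  rd  (counter 0, T0.r 0)
[3] T1.load  rd  (counter 0, T1.r 0)
[4] T1.cas  hit  (counter 1, T1.r 0)
[5] T2.cas  miss  (counter 1, T2.r 0)
[6] T0.cas  miss  (counter 1, T0.r 0)
[7] T0.load  rd  (counter 1, T0.r 1)
[8] T0.cas  hit  (counter 2, T0.r 1)
Log disagrees first at step 5.

step = 5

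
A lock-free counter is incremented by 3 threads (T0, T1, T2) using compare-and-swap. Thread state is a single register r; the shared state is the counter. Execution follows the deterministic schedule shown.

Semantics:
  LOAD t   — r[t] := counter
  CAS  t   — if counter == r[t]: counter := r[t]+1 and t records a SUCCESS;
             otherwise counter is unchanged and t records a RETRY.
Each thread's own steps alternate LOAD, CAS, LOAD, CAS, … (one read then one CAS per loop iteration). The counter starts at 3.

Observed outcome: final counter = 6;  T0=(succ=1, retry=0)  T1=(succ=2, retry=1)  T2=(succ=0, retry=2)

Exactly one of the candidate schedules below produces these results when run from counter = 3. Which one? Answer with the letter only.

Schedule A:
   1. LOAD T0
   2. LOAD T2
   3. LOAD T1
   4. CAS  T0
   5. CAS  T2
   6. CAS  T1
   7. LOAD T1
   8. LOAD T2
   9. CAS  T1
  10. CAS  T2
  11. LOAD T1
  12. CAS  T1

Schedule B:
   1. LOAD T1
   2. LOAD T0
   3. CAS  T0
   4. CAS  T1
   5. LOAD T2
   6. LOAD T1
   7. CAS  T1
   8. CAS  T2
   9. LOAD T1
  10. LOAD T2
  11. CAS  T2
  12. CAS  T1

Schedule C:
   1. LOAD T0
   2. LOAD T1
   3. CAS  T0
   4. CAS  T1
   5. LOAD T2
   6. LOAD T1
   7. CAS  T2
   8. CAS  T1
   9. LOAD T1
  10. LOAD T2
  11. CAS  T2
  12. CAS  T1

Simulating candidate A:
[1] T0.load  rd  (counter 3, T0.r 3)
[2] T2.load  rd  (counter 3, T2.r 3)
[3] T1.load  rd  (counter 3, T1.r 3)
[4] T0.cas  hit  (counter 4, T0.r 3)
[5] T2.cas  miss  (counter 4, T2.r 3)
[6] T1.cas  miss  (counter 4, T1.r 3)
[7] T1.load  rd  (counter 4, T1.r 4)
[8] T2.load  rd  (counter 4, T2.r 4)
[9] T1.cas  hit  (counter 5, T1.r 4)
[10] T2.cas  miss  (counter 5, T2.r 4)
[11] T1.load  rd  (counter 5, T1.r 5)
[12] T1.cas  hit  (counter 6, T1.r 5)

A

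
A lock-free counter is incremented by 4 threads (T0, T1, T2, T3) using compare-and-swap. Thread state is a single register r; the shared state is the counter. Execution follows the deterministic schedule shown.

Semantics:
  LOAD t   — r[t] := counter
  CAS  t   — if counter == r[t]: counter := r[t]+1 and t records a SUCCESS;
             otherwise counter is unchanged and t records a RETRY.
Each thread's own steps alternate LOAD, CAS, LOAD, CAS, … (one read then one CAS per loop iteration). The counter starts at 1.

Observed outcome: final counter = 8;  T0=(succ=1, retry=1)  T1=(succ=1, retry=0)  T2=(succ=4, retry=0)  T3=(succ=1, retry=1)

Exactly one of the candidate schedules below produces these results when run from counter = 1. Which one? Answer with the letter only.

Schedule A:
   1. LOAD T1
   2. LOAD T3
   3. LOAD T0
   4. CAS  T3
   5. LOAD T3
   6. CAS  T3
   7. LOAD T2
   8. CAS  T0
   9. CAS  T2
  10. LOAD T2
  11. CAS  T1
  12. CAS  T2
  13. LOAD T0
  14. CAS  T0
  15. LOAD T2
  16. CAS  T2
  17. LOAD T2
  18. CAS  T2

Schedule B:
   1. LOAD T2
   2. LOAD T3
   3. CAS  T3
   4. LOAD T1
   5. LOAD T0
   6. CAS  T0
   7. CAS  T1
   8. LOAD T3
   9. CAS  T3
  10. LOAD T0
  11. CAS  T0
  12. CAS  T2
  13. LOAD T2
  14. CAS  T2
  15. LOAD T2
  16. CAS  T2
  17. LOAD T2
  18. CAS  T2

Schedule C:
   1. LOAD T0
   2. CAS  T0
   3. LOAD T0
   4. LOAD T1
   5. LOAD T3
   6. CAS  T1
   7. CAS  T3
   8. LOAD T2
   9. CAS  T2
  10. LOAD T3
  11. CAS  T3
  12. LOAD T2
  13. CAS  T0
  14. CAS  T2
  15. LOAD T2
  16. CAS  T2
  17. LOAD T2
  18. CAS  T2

Run C:
[1] T0.load  rd  (counter 1, T0.r 1)
[2] T0.cas  hit  (counter 2, T0.r 1)
[3] T0.load  rd  (counter 2, T0.r 2)
[4] T1.load  rd  (counter 2, T1.r 2)
[5] T3.load  rd  (counter 2, T3.r 2)
[6] T1.cas  hit  (counter 3, T1.r 2)
[7] T3.cas  miss  (counter 3, T3.r 2)
[8] T2.load  rd  (counter 3, T2.r 3)
[9] T2.cas  hit  (counter 4, T2.r 3)
[10] T3.load  rd  (counter 4, T3.r 4)
[11] T3.cas  hit  (counter 5, T3.r 4)
[12] T2.load  rd  (counter 5, T2.r 5)
[13] T0.cas  miss  (counter 5, T0.r 2)
[14] T2.cas  hit  (counter 6, T2.r 5)
[15] T2.load  rd  (counter 6, T2.r 6)
[16] T2.cas  hit  (counter 7, T2.r 6)
[17] T2.load  rd  (counter 7, T2.r 7)
[18] T2.cas  hit  (counter 8, T2.r 7)

C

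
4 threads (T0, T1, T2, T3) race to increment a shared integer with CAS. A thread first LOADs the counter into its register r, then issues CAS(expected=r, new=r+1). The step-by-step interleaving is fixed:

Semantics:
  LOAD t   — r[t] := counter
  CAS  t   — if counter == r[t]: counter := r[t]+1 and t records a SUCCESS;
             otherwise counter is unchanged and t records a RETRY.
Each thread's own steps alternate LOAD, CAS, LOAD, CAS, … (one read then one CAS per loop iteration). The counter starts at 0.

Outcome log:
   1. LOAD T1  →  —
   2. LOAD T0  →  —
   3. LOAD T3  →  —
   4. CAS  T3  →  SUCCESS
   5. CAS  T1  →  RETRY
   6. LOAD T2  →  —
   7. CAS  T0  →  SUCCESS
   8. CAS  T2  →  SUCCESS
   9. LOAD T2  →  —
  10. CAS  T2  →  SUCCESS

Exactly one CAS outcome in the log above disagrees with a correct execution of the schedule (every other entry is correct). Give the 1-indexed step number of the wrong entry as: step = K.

step = 7

Correct run:
step 1: T1 LOAD ⇒ load; ctr=0 reg=0
step 2: T0 LOAD ⇒ load; ctr=0 reg=0
step 3: T3 LOAD ⇒ load; ctr=0 reg=0
step 4: T3 CAS ⇒ ok; ctr=1 reg=0
step 5: T1 CAS ⇒ retry; ctr=1 reg=0
step 6: T2 LOAD ⇒ load; ctr=1 reg=1
step 7: T0 CAS ⇒ retry; ctr=1 reg=0
step 8: T2 CAS ⇒ ok; ctr=2 reg=1
step 9: T2 LOAD ⇒ load; ctr=2 reg=2
step 10: T2 CAS ⇒ ok; ctr=3 reg=2
Flip is step 7.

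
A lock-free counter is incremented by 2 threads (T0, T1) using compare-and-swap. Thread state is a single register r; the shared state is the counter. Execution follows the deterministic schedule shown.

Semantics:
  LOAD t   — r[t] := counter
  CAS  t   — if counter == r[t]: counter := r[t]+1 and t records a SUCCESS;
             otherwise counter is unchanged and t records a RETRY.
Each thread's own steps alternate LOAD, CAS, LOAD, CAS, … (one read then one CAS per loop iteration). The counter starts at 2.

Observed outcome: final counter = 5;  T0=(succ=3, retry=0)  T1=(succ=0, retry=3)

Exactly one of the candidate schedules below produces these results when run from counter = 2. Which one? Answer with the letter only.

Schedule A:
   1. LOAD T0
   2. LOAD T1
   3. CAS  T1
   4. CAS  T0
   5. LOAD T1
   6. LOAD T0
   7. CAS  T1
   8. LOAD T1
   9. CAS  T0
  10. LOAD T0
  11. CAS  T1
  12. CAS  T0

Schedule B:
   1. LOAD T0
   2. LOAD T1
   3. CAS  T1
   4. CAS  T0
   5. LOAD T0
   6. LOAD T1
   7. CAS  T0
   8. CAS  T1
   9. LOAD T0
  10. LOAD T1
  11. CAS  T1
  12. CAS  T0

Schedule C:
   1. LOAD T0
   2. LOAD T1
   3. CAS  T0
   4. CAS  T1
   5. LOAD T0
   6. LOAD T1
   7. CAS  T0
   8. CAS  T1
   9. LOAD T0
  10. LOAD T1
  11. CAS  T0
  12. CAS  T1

Tracing schedule C:
T0 LOAD — after: cnt=2, r=2 — load
T1 LOAD — after: cnt=2, r=2 — load
T0 CAS — after: cnt=3, r=2 — ok
T1 CAS — after: cnt=3, r=2 — retry
T0 LOAD — after: cnt=3, r=3 — load
T1 LOAD — after: cnt=3, r=3 — load
T0 CAS — after: cnt=4, r=3 — ok
T1 CAS — after: cnt=4, r=3 — retry
T0 LOAD — after: cnt=4, r=4 — load
T1 LOAD — after: cnt=4, r=4 — load
T0 CAS — after: cnt=5, r=4 — ok
T1 CAS — after: cnt=5, r=4 — retry

C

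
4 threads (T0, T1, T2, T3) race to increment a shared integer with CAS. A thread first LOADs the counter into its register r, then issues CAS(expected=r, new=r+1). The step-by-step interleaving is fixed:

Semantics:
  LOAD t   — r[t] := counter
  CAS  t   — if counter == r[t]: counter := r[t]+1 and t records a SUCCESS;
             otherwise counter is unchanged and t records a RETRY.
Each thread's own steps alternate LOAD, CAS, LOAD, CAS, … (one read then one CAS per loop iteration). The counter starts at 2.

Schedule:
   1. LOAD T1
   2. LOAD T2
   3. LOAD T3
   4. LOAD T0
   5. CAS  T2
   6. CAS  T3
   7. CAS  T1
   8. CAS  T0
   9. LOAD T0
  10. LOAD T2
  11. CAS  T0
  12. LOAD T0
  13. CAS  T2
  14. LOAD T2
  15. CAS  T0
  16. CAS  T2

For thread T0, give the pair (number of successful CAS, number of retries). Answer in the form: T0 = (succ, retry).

step 1: T1 LOAD ⇒ load; ctr=2 reg=2
step 2: T2 LOAD ⇒ load; ctr=2 reg=2
step 3: T3 LOAD ⇒ load; ctr=2 reg=2
step 4: T0 LOAD ⇒ load; ctr=2 reg=2
step 5: T2 CAS ⇒ ok; ctr=3 reg=2
step 6: T3 CAS ⇒ retry; ctr=3 reg=2
step 7: T1 CAS ⇒ retry; ctr=3 reg=2
step 8: T0 CAS ⇒ retry; ctr=3 reg=2
step 9: T0 LOAD ⇒ load; ctr=3 reg=3
step 10: T2 LOAD ⇒ load; ctr=3 reg=3
step 11: T0 CAS ⇒ ok; ctr=4 reg=3
step 12: T0 LOAD ⇒ load; ctr=4 reg=4
step 13: T2 CAS ⇒ retry; ctr=4 reg=3
step 14: T2 LOAD ⇒ load; ctr=4 reg=4
step 15: T0 CAS ⇒ ok; ctr=5 reg=4
step 16: T2 CAS ⇒ retry; ctr=5 reg=4

T0 = (2, 1)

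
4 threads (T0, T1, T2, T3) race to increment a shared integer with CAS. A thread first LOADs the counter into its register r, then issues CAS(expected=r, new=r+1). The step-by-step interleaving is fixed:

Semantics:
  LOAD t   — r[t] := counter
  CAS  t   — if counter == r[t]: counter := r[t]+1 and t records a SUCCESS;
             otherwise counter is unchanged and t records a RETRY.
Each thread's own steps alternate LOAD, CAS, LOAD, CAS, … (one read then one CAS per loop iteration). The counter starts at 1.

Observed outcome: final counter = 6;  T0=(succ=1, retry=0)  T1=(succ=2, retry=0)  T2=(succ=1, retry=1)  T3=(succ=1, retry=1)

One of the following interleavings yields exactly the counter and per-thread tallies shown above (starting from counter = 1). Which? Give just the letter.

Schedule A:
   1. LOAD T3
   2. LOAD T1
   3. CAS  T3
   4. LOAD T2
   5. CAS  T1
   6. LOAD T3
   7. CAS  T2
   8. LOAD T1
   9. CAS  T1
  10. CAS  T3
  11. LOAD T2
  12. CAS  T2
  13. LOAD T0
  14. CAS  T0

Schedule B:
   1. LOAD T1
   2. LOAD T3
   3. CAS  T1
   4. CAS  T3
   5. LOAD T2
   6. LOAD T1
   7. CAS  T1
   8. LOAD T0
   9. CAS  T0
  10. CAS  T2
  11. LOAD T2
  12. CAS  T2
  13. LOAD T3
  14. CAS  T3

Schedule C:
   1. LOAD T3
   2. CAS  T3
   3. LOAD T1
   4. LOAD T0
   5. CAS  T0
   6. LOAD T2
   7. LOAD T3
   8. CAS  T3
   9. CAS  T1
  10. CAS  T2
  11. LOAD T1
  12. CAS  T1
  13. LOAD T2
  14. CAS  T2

Simulating candidate B:
step 1: T1 LOAD ⇒ load; ctr=1 reg=1
step 2: T3 LOAD ⇒ load; ctr=1 reg=1
step 3: T1 CAS ⇒ ok; ctr=2 reg=1
step 4: T3 CAS ⇒ retry; ctr=2 reg=1
step 5: T2 LOAD ⇒ load; ctr=2 reg=2
step 6: T1 LOAD ⇒ load; ctr=2 reg=2
step 7: T1 CAS ⇒ ok; ctr=3 reg=2
step 8: T0 LOAD ⇒ load; ctr=3 reg=3
step 9: T0 CAS ⇒ ok; ctr=4 reg=3
step 10: T2 CAS ⇒ retry; ctr=4 reg=2
step 11: T2 LOAD ⇒ load; ctr=4 reg=4
step 12: T2 CAS ⇒ ok; ctr=5 reg=4
step 13: T3 LOAD ⇒ load; ctr=5 reg=5
step 14: T3 CAS ⇒ ok; ctr=6 reg=5

B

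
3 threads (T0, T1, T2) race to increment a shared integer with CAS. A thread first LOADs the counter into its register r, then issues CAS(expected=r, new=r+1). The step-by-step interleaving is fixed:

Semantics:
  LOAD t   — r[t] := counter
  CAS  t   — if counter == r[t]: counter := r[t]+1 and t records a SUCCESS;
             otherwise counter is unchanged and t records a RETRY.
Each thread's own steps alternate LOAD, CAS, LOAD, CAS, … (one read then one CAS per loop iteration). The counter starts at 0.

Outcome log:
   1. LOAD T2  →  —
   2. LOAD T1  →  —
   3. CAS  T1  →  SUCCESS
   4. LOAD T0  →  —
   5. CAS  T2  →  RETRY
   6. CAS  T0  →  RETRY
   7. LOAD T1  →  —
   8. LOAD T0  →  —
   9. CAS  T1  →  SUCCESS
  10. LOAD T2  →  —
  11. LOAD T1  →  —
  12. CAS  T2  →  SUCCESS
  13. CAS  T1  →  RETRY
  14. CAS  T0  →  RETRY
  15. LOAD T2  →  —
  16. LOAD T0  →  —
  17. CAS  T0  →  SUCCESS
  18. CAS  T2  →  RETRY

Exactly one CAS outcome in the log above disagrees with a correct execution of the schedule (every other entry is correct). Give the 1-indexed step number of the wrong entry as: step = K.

Correct run:
step 1: T2 LOAD ⇒ load; ctr=0 reg=0
step 2: T1 LOAD ⇒ load; ctr=0 reg=0
step 3: T1 CAS ⇒ ok; ctr=1 reg=0
step 4: T0 LOAD ⇒ load; ctr=1 reg=1
step 5: T2 CAS ⇒ retry; ctr=1 reg=0
step 6: T0 CAS ⇒ ok; ctr=2 reg=1
step 7: T1 LOAD ⇒ load; ctr=2 reg=2
step 8: T0 LOAD ⇒ load; ctr=2 reg=2
step 9: T1 CAS ⇒ ok; ctr=3 reg=2
step 10: T2 LOAD ⇒ load; ctr=3 reg=3
step 11: T1 LOAD ⇒ load; ctr=3 reg=3
step 12: T2 CAS ⇒ ok; ctr=4 reg=3
step 13: T1 CAS ⇒ retry; ctr=4 reg=3
step 14: T0 CAS ⇒ retry; ctr=4 reg=2
step 15: T2 LOAD ⇒ load; ctr=4 reg=4
step 16: T0 LOAD ⇒ load; ctr=4 reg=4
step 17: T0 CAS ⇒ ok; ctr=5 reg=4
step 18: T2 CAS ⇒ retry; ctr=5 reg=4
Log disagrees first at step 6.

step = 6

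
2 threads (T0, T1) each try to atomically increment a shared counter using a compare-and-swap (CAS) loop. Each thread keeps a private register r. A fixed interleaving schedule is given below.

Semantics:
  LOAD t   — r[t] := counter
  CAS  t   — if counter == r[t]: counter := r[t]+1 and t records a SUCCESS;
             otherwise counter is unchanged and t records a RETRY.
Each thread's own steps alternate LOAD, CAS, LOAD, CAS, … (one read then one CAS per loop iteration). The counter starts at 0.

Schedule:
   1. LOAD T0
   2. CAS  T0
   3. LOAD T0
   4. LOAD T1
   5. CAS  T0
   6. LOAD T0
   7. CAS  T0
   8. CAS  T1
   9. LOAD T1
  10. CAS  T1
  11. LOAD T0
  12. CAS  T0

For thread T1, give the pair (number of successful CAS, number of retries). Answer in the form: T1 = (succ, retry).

T1 = (1, 1)

1. LOAD T0 → mem=0 r[T0]=0 [LOAD]
2. CAS T0 → mem=1 r[T0]=0 [OK]
3. LOAD T0 → mem=1 r[T0]=1 [LOAD]
4. LOAD T1 → mem=1 r[T1]=1 [LOAD]
5. CAS T0 → mem=2 r[T0]=1 [OK]
6. LOAD T0 → mem=2 r[T0]=2 [LOAD]
7. CAS T0 → mem=3 r[T0]=2 [OK]
8. CAS T1 → mem=3 r[T1]=1 [RETRY]
9. LOAD T1 → mem=3 r[T1]=3 [LOAD]
10. CAS T1 → mem=4 r[T1]=3 [OK]
11. LOAD T0 → mem=4 r[T0]=4 [LOAD]
12. CAS T0 → mem=5 r[T0]=4 [OK]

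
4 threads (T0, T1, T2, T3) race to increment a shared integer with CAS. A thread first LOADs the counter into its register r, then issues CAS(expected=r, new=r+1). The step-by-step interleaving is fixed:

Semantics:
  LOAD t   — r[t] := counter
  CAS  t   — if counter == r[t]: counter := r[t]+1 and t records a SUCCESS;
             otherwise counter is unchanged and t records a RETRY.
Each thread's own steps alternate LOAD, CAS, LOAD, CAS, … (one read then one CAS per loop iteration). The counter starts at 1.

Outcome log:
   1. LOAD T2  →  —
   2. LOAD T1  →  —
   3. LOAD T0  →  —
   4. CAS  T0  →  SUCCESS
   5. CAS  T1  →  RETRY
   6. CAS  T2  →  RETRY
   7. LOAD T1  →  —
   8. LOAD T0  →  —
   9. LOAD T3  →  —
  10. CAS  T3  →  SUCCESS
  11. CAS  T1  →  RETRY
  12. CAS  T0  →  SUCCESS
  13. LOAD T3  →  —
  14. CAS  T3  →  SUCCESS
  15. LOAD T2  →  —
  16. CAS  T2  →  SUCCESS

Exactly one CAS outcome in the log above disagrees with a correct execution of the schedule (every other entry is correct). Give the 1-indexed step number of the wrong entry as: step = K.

Reference trace:
T2 LOAD — after: cnt=1, r=1 — load
T1 LOAD — after: cnt=1, r=1 — load
T0 LOAD — after: cnt=1, r=1 — load
T0 CAS — after: cnt=2, r=1 — ok
T1 CAS — after: cnt=2, r=1 — retry
T2 CAS — after: cnt=2, r=1 — retry
T1 LOAD — after: cnt=2, r=2 — load
T0 LOAD — after: cnt=2, r=2 — load
T3 LOAD — after: cnt=2, r=2 — load
T3 CAS — after: cnt=3, r=2 — ok
T1 CAS — after: cnt=3, r=2 — retry
T0 CAS — after: cnt=3, r=2 — retry
T3 LOAD — after: cnt=3, r=3 — load
T3 CAS — after: cnt=4, r=3 — ok
T2 LOAD — after: cnt=4, r=4 — load
T2 CAS — after: cnt=5, r=4 — ok
Log disagrees first at step 12.

step = 12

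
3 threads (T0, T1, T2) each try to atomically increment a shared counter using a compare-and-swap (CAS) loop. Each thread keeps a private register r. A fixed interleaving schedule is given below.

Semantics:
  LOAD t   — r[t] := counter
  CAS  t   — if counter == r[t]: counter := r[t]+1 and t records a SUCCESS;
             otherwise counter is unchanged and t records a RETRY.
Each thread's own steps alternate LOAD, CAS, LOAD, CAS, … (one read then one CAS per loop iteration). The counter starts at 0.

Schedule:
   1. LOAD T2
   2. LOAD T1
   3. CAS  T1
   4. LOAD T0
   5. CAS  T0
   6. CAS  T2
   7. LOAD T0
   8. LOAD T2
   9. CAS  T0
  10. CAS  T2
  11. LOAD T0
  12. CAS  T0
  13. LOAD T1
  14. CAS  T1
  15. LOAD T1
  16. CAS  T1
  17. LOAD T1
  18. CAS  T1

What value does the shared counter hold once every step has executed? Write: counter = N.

counter = 7

#1 T2 reads 0
#2 T1 reads 0
#3 T1 CAS(0→1) writes; counter now 1
#4 T0 reads 1
#5 T0 CAS(1→2) writes; counter now 2
#6 T2 CAS(0→1) fails; counter now 2
#7 T0 reads 2
#8 T2 reads 2
#9 T0 CAS(2→3) writes; counter now 3
#10 T2 CAS(2→3) fails; counter now 3
#11 T0 reads 3
#12 T0 CAS(3→4) writes; counter now 4
#13 T1 reads 4
#14 T1 CAS(4→5) writes; counter now 5
#15 T1 reads 5
#16 T1 CAS(5→6) writes; counter now 6
#17 T1 reads 6
#18 T1 CAS(6→7) writes; counter now 7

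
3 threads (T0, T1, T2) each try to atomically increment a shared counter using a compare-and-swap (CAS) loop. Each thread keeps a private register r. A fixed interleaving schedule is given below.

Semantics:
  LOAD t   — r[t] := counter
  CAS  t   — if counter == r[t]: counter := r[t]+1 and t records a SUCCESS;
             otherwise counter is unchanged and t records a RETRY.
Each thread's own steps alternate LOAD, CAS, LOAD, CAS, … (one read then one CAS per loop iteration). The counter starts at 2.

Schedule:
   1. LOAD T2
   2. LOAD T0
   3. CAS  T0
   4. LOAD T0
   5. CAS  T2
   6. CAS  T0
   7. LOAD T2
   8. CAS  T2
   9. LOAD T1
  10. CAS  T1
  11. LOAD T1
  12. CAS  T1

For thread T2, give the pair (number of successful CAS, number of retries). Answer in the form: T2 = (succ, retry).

T2 = (1, 1)

T2 LOAD — after: cnt=2, r=2 — load
T0 LOAD — after: cnt=2, r=2 — load
T0 CAS — after: cnt=3, r=2 — ok
T0 LOAD — after: cnt=3, r=3 — load
T2 CAS — after: cnt=3, r=2 — retry
T0 CAS — after: cnt=4, r=3 — ok
T2 LOAD — after: cnt=4, r=4 — load
T2 CAS — after: cnt=5, r=4 — ok
T1 LOAD — after: cnt=5, r=5 — load
T1 CAS — after: cnt=6, r=5 — ok
T1 LOAD — after: cnt=6, r=6 — load
T1 CAS — after: cnt=7, r=6 — ok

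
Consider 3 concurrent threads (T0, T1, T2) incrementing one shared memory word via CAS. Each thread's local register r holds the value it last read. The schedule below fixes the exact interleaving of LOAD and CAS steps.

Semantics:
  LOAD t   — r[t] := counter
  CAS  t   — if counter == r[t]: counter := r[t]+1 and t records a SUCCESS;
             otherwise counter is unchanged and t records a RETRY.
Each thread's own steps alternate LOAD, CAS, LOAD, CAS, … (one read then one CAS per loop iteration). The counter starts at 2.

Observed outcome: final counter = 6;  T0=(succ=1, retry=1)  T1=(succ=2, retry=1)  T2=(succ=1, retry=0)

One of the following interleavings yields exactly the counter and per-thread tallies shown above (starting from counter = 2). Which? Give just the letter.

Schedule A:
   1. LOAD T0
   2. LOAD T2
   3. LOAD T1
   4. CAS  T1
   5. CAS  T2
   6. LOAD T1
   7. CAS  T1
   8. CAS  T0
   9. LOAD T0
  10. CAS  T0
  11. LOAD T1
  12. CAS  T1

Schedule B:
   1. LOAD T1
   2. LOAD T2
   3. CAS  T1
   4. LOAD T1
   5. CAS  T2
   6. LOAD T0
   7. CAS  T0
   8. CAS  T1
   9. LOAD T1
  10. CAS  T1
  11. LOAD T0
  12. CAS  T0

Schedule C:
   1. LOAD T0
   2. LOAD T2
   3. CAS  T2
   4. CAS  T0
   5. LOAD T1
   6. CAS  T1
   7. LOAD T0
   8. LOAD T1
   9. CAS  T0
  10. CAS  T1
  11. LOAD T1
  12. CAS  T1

Run C:
step 1: T0 LOAD ⇒ load; ctr=2 reg=2
step 2: T2 LOAD ⇒ load; ctr=2 reg=2
step 3: T2 CAS ⇒ ok; ctr=3 reg=2
step 4: T0 CAS ⇒ retry; ctr=3 reg=2
step 5: T1 LOAD ⇒ load; ctr=3 reg=3
step 6: T1 CAS ⇒ ok; ctr=4 reg=3
step 7: T0 LOAD ⇒ load; ctr=4 reg=4
step 8: T1 LOAD ⇒ load; ctr=4 reg=4
step 9: T0 CAS ⇒ ok; ctr=5 reg=4
step 10: T1 CAS ⇒ retry; ctr=5 reg=4
step 11: T1 LOAD ⇒ load; ctr=5 reg=5
step 12: T1 CAS ⇒ ok; ctr=6 reg=5

C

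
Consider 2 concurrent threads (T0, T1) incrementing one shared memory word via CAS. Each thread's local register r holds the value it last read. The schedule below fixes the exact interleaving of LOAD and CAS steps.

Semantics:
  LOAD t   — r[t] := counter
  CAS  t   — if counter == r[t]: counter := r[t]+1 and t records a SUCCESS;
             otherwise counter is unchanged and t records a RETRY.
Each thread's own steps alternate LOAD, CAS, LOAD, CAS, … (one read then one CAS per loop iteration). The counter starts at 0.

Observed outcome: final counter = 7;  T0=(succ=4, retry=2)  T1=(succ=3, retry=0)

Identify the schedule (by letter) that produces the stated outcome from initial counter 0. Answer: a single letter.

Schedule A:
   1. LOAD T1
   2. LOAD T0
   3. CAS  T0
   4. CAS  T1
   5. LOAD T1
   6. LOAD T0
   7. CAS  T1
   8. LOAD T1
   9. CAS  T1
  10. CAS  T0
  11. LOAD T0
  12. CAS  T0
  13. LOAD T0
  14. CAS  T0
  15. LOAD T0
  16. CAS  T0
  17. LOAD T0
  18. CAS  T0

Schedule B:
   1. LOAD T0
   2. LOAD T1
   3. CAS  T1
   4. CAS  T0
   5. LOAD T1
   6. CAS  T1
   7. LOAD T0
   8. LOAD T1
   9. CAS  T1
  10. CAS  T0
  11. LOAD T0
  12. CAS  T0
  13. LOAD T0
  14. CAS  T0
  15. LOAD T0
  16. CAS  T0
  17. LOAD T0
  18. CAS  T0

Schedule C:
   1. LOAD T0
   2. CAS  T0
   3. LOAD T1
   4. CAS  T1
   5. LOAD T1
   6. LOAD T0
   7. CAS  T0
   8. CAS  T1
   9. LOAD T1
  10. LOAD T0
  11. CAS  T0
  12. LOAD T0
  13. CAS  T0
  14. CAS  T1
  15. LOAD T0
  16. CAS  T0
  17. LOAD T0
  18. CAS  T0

Simulating candidate B:
[1] T0.load  rd  (counter 0, T0.r 0)
[2] T1.load  rd  (counter 0, T1.r 0)
[3] T1.cas  hit  (counter 1, T1.r 0)
[4] T0.cas  miss  (counter 1, T0.r 0)
[5] T1.load  rd  (counter 1, T1.r 1)
[6] T1.cas  hit  (counter 2, T1.r 1)
[7] T0.load  rd  (counter 2, T0.r 2)
[8] T1.load  rd  (counter 2, T1.r 2)
[9] T1.cas  hit  (counter 3, T1.r 2)
[10] T0.cas  miss  (counter 3, T0.r 2)
[11] T0.load  rd  (counter 3, T0.r 3)
[12] T0.cas  hit  (counter 4, T0.r 3)
[13] T0.load  rd  (counter 4, T0.r 4)
[14] T0.cas  hit  (counter 5, T0.r 4)
[15] T0.load  rd  (counter 5, T0.r 5)
[16] T0.cas  hit  (counter 6, T0.r 5)
[17] T0.load  rd  (counter 6, T0.r 6)
[18] T0.cas  hit  (counter 7, T0.r 6)

B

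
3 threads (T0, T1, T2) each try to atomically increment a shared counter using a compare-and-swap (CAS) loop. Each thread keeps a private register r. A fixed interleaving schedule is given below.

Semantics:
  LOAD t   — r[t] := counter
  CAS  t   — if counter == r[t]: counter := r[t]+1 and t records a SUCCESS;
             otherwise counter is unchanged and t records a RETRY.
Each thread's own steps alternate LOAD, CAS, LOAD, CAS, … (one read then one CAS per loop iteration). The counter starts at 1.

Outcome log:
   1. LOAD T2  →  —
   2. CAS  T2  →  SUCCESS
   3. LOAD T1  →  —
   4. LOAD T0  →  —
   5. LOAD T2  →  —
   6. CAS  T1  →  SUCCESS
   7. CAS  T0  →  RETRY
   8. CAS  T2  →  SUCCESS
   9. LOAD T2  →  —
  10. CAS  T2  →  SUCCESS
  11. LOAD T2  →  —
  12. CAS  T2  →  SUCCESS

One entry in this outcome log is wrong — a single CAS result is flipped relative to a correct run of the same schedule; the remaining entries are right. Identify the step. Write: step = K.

step = 8

Re-executing:
1. LOAD T2 → mem=1 r[T2]=1 [LOAD]
2. CAS T2 → mem=2 r[T2]=1 [OK]
3. LOAD T1 → mem=2 r[T1]=2 [LOAD]
4. LOAD T0 → mem=2 r[T0]=2 [LOAD]
5. LOAD T2 → mem=2 r[T2]=2 [LOAD]
6. CAS T1 → mem=3 r[T1]=2 [OK]
7. CAS T0 → mem=3 r[T0]=2 [RETRY]
8. CAS T2 → mem=3 r[T2]=2 [RETRY]
9. LOAD T2 → mem=3 r[T2]=3 [LOAD]
10. CAS T2 → mem=4 r[T2]=3 [OK]
11. LOAD T2 → mem=4 r[T2]=4 [LOAD]
12. CAS T2 → mem=5 r[T2]=4 [OK]
Log disagrees first at step 8.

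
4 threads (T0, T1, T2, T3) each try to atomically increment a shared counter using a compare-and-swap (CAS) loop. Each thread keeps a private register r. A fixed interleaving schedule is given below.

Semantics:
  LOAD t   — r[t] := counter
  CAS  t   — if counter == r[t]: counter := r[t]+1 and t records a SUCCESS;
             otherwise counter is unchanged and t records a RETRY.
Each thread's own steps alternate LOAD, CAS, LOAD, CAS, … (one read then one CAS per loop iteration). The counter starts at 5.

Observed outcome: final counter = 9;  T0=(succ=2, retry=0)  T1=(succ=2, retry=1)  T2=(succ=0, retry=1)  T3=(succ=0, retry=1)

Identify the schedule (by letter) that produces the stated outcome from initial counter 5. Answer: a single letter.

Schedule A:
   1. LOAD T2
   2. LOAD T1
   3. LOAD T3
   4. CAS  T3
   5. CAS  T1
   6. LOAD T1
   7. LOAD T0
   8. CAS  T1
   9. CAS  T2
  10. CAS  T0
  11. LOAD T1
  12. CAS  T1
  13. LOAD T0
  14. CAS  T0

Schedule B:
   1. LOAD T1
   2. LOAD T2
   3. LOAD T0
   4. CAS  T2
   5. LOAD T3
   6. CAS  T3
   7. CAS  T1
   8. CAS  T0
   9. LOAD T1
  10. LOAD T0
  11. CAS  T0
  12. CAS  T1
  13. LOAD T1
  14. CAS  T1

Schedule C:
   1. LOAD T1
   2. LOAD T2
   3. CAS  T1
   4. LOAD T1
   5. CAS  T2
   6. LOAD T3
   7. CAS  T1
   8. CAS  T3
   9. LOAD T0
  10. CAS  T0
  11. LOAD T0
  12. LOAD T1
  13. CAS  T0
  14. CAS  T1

Tracing schedule C:
1. LOAD T1 → mem=5 r[T1]=5 [LOAD]
2. LOAD T2 → mem=5 r[T2]=5 [LOAD]
3. CAS T1 → mem=6 r[T1]=5 [OK]
4. LOAD T1 → mem=6 r[T1]=6 [LOAD]
5. CAS T2 → mem=6 r[T2]=5 [RETRY]
6. LOAD T3 → mem=6 r[T3]=6 [LOAD]
7. CAS T1 → mem=7 r[T1]=6 [OK]
8. CAS T3 → mem=7 r[T3]=6 [RETRY]
9. LOAD T0 → mem=7 r[T0]=7 [LOAD]
10. CAS T0 → mem=8 r[T0]=7 [OK]
11. LOAD T0 → mem=8 r[T0]=8 [LOAD]
12. LOAD T1 → mem=8 r[T1]=8 [LOAD]
13. CAS T0 → mem=9 r[T0]=8 [OK]
14. CAS T1 → mem=9 r[T1]=8 [RETRY]

C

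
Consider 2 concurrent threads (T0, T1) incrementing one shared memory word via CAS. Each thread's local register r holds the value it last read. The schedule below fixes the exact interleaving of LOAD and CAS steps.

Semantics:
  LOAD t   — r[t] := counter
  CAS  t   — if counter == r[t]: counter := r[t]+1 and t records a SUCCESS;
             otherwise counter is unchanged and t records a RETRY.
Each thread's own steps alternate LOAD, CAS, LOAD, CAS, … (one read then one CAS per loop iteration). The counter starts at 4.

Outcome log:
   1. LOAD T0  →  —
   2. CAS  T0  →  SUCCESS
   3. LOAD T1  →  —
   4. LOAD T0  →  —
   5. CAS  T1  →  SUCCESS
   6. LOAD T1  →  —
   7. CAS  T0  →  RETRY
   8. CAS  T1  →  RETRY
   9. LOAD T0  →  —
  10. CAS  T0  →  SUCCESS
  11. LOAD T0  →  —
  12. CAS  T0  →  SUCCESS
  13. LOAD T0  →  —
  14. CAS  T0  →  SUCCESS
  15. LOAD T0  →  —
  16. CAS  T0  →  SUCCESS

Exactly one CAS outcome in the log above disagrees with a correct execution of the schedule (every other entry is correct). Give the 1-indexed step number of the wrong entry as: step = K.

step = 8

Reference trace:
[1] T0.load  rd  (counter 4, T0.r 4)
[2] T0.cas  hit  (counter 5, T0.r 4)
[3] T1.load  rd  (counter 5, T1.r 5)
[4] T0.load  rd  (counter 5, T0.r 5)
[5] T1.cas  hit  (counter 6, T1.r 5)
[6] T1.load  rd  (counter 6, T1.r 6)
[7] T0.cas  miss  (counter 6, T0.r 5)
[8] T1.cas  hit  (counter 7, T1.r 6)
[9] T0.load  rd  (counter 7, T0.r 7)
[10] T0.cas  hit  (counter 8, T0.r 7)
[11] T0.load  rd  (counter 8, T0.r 8)
[12] T0.cas  hit  (counter 9, T0.r 8)
[13] T0.load  rd  (counter 9, T0.r 9)
[14] T0.cas  hit  (counter 10, T0.r 9)
[15] T0.load  rd  (counter 10, T0.r 10)
[16] T0.cas  hit  (counter 11, T0.r 10)
Mismatch at 8.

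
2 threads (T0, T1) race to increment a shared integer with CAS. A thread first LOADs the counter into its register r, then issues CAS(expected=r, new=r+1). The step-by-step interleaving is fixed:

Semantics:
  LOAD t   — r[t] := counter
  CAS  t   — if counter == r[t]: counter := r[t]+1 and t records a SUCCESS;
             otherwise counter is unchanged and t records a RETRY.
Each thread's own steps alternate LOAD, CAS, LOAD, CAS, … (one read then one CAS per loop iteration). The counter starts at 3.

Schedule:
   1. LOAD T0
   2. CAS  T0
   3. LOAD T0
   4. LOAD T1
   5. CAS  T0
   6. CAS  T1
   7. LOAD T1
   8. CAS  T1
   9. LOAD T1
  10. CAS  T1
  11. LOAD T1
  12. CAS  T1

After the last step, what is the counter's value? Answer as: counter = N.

counter = 8

step 1: T0 LOAD ⇒ load; ctr=3 reg=3
step 2: T0 CAS ⇒ ok; ctr=4 reg=3
step 3: T0 LOAD ⇒ load; ctr=4 reg=4
step 4: T1 LOAD ⇒ load; ctr=4 reg=4
step 5: T0 CAS ⇒ ok; ctr=5 reg=4
step 6: T1 CAS ⇒ retry; ctr=5 reg=4
step 7: T1 LOAD ⇒ load; ctr=5 reg=5
step 8: T1 CAS ⇒ ok; ctr=6 reg=5
step 9: T1 LOAD ⇒ load; ctr=6 reg=6
step 10: T1 CAS ⇒ ok; ctr=7 reg=6
step 11: T1 LOAD ⇒ load; ctr=7 reg=7
step 12: T1 CAS ⇒ ok; ctr=8 reg=7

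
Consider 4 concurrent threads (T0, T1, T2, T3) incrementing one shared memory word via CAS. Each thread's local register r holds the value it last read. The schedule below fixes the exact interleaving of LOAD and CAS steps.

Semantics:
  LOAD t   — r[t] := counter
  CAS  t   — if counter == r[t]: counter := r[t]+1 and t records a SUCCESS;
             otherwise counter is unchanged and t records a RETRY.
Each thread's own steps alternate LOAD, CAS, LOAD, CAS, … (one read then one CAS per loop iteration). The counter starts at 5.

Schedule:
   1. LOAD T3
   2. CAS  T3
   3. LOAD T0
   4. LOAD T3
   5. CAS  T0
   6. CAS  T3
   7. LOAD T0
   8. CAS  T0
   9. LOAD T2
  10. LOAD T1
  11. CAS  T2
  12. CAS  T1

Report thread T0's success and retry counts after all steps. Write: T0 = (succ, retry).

T0 = (2, 0)

[1] T3.load  rd  (counter 5, T3.r 5)
[2] T3.cas  hit  (counter 6, T3.r 5)
[3] T0.load  rd  (counter 6, T0.r 6)
[4] T3.load  rd  (counter 6, T3.r 6)
[5] T0.cas  hit  (counter 7, T0.r 6)
[6] T3.cas  miss  (counter 7, T3.r 6)
[7] T0.load  rd  (counter 7, T0.r 7)
[8] T0.cas  hit  (counter 8, T0.r 7)
[9] T2.load  rd  (counter 8, T2.r 8)
[10] T1.load  rd  (counter 8, T1.r 8)
[11] T2.cas  hit  (counter 9, T2.r 8)
[12] T1.cas  miss  (counter 9, T1.r 8)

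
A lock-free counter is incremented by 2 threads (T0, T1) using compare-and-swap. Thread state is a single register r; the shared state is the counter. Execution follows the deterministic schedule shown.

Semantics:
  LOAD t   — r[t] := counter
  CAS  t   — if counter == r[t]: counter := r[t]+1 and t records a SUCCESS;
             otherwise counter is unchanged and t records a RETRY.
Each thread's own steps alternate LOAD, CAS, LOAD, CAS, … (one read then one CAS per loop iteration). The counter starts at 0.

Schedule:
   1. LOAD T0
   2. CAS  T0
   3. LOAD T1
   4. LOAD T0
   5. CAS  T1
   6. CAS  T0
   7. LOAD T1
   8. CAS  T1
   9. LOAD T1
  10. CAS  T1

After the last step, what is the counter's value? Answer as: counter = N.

counter = 4

#1 T0 reads 0
#2 T0 CAS(0→1) writes; counter now 1
#3 T1 reads 1
#4 T0 reads 1
#5 T1 CAS(1→2) writes; counter now 2
#6 T0 CAS(1→2) fails; counter now 2
#7 T1 reads 2
#8 T1 CAS(2→3) writes; counter now 3
#9 T1 reads 3
#10 T1 CAS(3→4) writes; counter now 4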